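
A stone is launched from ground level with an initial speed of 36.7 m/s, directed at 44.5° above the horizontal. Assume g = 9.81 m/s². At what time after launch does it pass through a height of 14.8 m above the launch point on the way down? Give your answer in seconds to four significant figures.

Horizontal component vₓ = 36.70 cos 44.5° = 26.18 m/s; vertical v_y0 = 36.70 sin 44.5° = 25.72 m/s.
Height y(t) = 25.72 t − 4.905 t² = 14.8 gives 4.905 t² − 25.72 t + 14.8 = 0.
Quadratic formula: t = (25.72 ± √371.32) / 9.81 = (25.72 ± 19.27) / 9.81 → t = 0.6579 s or 4.586 s.
The descending-branch root is 4.586 s.

4.586 s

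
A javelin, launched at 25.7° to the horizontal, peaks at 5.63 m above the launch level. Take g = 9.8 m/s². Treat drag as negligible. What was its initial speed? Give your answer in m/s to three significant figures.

24.2 m/s

At the peak v_y = 0, so v_y0 = √(2gH) = √(2 × 9.80 × 5.63) = 10.50 m/s.
v_y0 = v₀ sin θ ⇒ v₀ = 10.50 / sin 25.7° = 24.22 m/s.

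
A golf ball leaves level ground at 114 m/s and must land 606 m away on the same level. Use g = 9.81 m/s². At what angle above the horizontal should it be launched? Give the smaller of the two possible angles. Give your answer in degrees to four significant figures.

13.61°

R = v₀² sin 2θ / g gives sin 2θ = gR/v₀² = 9.81·606/114² = 0.4574.
2θ = 27.22° or 180° − 27.22° = 152.8°, so θ = 13.61° or 76.39°.
The smaller angle is 13.61°.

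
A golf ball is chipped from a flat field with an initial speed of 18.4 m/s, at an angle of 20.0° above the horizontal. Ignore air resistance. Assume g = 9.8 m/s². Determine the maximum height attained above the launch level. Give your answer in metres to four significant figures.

Resolve: vₓ = 18.40 cos 20.0° = 17.29 m/s and v_y0 = 18.40 sin 20.0° = 6.293 m/s.
Peak height H = v_y0² / (2g) = 39.604 / 19.60 = 2.021 m.

2.021 m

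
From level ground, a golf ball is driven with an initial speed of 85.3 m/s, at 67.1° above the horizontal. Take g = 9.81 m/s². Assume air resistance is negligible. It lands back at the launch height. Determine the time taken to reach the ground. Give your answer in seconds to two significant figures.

16 s

Components: vₓ = 85.30 cos 67.1° = 33.19 m/s, v_y0 = 85.30 sin 67.1° = 78.58 m/s.
Landing at launch height ⇒ T = 2 v_y0 / g = 2 × 78.58 / 9.81 = 16.02 s.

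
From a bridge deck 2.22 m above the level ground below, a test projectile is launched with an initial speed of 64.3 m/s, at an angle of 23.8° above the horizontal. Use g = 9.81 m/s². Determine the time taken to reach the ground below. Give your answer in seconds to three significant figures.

5.37 s

Resolve: vₓ = 64.30 cos 23.8° = 58.83 m/s and v_y0 = 64.30 sin 23.8° = 25.95 m/s.
The projectile lands when y = 2.22 + (25.95) t − ½·9.81·t² = 0. Positive root: t = (25.95 + √(25.95² + 2·9.81·2.22)) / 9.81 = (25.95 + 26.77) / 9.81 = 5.374 s.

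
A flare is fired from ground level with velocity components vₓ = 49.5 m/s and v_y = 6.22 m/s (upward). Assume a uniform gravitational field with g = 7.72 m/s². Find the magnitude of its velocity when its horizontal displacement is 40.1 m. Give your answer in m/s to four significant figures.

49.50 m/s

x = vₓ t ⇒ t = 40.1/49.50 = 0.8101 s.
Vertical velocity there: v_y = v_y0 − g t = 6.220 − 7.72 × 0.8101 = −0.03398 m/s.
Speed: √(vₓ² + v_y²) = √(49.50² + 0.03398²) = 49.50 m/s.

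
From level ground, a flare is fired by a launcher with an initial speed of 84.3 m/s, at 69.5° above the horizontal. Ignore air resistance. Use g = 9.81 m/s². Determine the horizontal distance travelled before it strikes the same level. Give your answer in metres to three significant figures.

Components: vₓ = 84.30 cos 69.5° = 29.52 m/s, v_y0 = 84.30 sin 69.5° = 78.96 m/s.
Flight time T = 2 v_y0 / g = 16.10 s.
Horizontal distance R = vₓ T = 29.52 × 16.10 = 475.3 m.

475 m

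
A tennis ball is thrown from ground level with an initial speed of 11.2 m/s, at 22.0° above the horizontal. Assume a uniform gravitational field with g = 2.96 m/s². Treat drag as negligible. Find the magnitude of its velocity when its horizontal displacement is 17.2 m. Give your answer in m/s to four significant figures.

Components: vₓ = 11.20 cos 22.0° = 10.38 m/s, v_y0 = 11.20 sin 22.0° = 4.196 m/s.
At x = 17.2 m, t = x/vₓ = 17.2/10.38 = 1.656 s.
Vertical velocity there: v_y = v_y0 − g t = 4.196 − 2.96 × 1.656 = −0.7071 m/s.
Speed: √(vₓ² + v_y²) = √(10.38² + 0.7071²) = 10.41 m/s.

10.41 m/s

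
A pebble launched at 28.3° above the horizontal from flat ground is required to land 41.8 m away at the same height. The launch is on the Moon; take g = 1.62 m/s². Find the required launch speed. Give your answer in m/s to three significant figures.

9.01 m/s

From R = (v₀² / g) sin 2θ: v₀ = √(gR / sin 2θ).
v₀ = √(1.62 × 41.8 / sin 56.60°) = √(67.72 / 0.8348) = √81.112 = 9.006 m/s.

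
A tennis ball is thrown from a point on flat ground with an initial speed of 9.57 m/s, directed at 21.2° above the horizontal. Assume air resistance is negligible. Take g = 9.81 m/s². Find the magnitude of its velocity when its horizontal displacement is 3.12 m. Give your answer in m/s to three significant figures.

8.92 m/s

vₓ = 9.570 cos 21.2° = 8.922 m/s; v_y0 = 9.570 sin 21.2° = 3.461 m/s.
Time to reach x = 3.12 m: t = x/vₓ = 3.12/8.922 = 0.3497 s.
Vertical velocity there: v_y = v_y0 − g t = 3.461 − 9.81 × 0.3497 = 0.03035 m/s.
Speed: √(vₓ² + v_y²) = √(8.922² + 0.03035²) = 8.922 m/s.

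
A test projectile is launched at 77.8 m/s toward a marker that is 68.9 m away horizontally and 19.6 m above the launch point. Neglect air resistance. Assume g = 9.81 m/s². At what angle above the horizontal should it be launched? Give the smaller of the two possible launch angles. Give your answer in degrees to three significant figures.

Trajectory: y = x tanθ − g x² (1 + tan²θ)/(2v₀²). With x = 68.9, y = 19.6, v₀ = 77.8, g = 9.81:
3.847 tan²θ − 68.9 tanθ + (23.45) = 0.
tanθ = [68.9 ± √(68.9² − 4 × 3.847 × (23.45))] / (2 × 3.847) = (68.9 ± 66.23) / 7.694, giving tanθ = 0.3470 or 17.56.
θ = 19.14° or 86.74°; the smaller is 19.14°.

19.1°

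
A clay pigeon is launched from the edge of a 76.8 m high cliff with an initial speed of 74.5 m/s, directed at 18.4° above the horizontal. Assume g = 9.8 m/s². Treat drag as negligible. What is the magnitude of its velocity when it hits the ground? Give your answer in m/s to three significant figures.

84.0 m/s

vₓ = 74.50 cos 18.4° = 70.69 m/s; v_y0 = 74.50 sin 18.4° = 23.52 m/s.
The projectile lands when y = 76.8 + (23.52) t − ½·9.80·t² = 0. Positive root: t = (23.52 + √(23.52² + 2·9.80·76.8)) / 9.80 = (23.52 + 45.37) / 9.80 = 7.029 s.
Vertical velocity at impact: v_y = v_y0 − g t = 23.52 − 9.80 × 7.029 = −45.37 m/s.
Speed: |v| = √(vₓ² + v_y²) = √(70.69² + 45.37²) = 84.00 m/s.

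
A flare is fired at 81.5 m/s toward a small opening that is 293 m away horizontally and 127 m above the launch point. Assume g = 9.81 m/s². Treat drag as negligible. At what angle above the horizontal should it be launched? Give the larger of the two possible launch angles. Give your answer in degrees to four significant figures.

Trajectory: y = x tanθ − g x² (1 + tan²θ)/(2v₀²). With x = 293, y = 127, v₀ = 81.5, g = 9.81:
63.40 tan²θ − 293 tanθ + (190.4) = 0.
tanθ = [293 ± √(293² − 4 × 63.40 × (190.4))] / (2 × 63.40) = (293 ± 193.8) / 126.8, giving tanθ = 0.7822 or 3.840.
θ = 38.03° or 75.40°; the larger is 75.40°.

75.40°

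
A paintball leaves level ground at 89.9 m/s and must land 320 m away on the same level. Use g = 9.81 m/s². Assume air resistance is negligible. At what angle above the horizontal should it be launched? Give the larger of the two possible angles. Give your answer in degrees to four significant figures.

78.57°

From R = (v₀²/g) sin 2θ: sin 2θ = 9.81 × 320 / 8082.0 = 0.3884.
2θ = 22.86° or 180° − 22.86° = 157.1°, so θ = 11.43° or 78.57°.
The larger angle is 78.57°.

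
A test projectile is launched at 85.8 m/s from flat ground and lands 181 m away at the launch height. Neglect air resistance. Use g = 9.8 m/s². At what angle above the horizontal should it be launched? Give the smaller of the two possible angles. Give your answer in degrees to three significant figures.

From R = (v₀²/g) sin 2θ: sin 2θ = 9.80 × 181 / 7361.6 = 0.2410.
2θ = 13.94° or 180° − 13.94° = 166.1°, so θ = 6.971° or 83.03°.
The smaller angle is 6.971°.

6.97°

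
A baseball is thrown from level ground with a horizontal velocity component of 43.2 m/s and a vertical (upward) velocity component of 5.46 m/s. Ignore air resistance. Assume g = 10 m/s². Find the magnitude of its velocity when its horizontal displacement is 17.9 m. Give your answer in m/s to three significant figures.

43.2 m/s

Time to reach x = 17.9 m: t = x/vₓ = 17.9/43.20 = 0.4144 s.
Vertical velocity there: v_y = v_y0 − g t = 5.460 − 10.0 × 0.4144 = 1.316 m/s.
Speed: √(vₓ² + v_y²) = √(43.20² + 1.316²) = 43.22 m/s.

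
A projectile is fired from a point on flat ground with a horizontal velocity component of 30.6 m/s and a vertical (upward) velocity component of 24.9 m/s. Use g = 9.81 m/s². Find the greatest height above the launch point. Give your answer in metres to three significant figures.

Maximum height: H = v_y0² / (2g) = 24.90² / (2 × 9.81) = 31.60 m.

31.6 m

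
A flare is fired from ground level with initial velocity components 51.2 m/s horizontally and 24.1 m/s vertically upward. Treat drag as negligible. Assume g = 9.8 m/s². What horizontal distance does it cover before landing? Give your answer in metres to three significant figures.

252 m

Time aloft: T = 2 v_y0 / g = 2 × 24.10 / 9.80 = 4.918 s.
Horizontal distance R = vₓ T = 51.20 × 4.918 = 251.8 m.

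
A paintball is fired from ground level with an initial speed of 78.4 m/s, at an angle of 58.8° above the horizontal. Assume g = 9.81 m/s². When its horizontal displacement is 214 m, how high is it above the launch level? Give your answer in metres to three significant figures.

Horizontal component vₓ = 78.40 cos 58.8° = 40.61 m/s; vertical v_y0 = 78.40 sin 58.8° = 67.06 m/s.
Time to reach x = 214 m: t = x/vₓ = 214/40.61 = 5.269 s.
Height: y = v_y0 t − ½ g t² = 67.06 × 5.269 − 4.905 × 5.269² = 353.4 − 136.2 = 217.2 m.

217 m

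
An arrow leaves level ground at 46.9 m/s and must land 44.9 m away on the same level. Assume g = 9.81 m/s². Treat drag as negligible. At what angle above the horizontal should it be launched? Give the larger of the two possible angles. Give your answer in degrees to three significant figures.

R = v₀² sin 2θ / g gives sin 2θ = gR/v₀² = 9.81·44.9/46.9² = 0.2002.
2θ = 11.55° or 180° − 11.55° = 168.4°, so θ = 5.776° or 84.22°.
The larger angle is 84.22°.

84.2°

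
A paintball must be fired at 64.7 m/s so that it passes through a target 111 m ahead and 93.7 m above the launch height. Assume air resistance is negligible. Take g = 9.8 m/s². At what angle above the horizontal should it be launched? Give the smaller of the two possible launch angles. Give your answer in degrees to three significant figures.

Trajectory: y = x tanθ − g x² (1 + tan²θ)/(2v₀²). With x = 111, y = 93.7, v₀ = 64.7, g = 9.80:
14.42 tan²θ − 111 tanθ + (108.1) = 0.
tanθ = [111 ± √(111² − 4 × 14.42 × (108.1))] / (2 × 14.42) = (111 ± 78.00) / 28.84, giving tanθ = 1.144 or 6.552.
θ = 48.85° or 81.32°; the smaller is 48.85°.

48.8°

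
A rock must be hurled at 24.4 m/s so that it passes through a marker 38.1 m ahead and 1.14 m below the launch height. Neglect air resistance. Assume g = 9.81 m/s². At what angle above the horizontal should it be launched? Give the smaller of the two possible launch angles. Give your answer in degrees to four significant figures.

17.49°

Trajectory: y = x tanθ − g x² (1 + tan²θ)/(2v₀²). With x = 38.1, y = −1.14, v₀ = 24.4, g = 9.81:
11.96 tan²θ − 38.1 tanθ + (10.82) = 0.
tanθ = [38.1 ± √(38.1² − 4 × 11.96 × (10.82))] / (2 × 11.96) = (38.1 ± 30.56) / 23.92, giving tanθ = 0.3151 or 2.871.
θ = 17.49° or 70.79°; the smaller is 17.49°.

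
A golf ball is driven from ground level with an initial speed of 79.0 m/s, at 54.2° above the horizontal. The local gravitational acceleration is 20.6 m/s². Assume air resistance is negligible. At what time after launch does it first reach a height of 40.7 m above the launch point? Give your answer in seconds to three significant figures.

0.718 s

Components: vₓ = 79.00 cos 54.2° = 46.21 m/s, v_y0 = 79.00 sin 54.2° = 64.07 m/s.
Height y(t) = 64.07 t − 10.30 t² = 40.7 gives 10.30 t² − 64.07 t + 40.7 = 0.
t = [64.07 ± √(64.07² − 2·20.6·40.7)] / 20.6 = (64.07 ± 49.28) / 20.6, so t = 0.7181 s or t = 5.503 s.
The first (ascending) time is 0.7181 s.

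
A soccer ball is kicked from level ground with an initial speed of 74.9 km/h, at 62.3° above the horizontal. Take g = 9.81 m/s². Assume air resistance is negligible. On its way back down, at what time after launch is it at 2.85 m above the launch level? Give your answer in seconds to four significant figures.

Convert: 74.9 km/h = 74.9/3.6 = 20.81 m/s.
Components: vₓ = 20.81 cos 62.3° = 9.671 m/s, v_y0 = 20.81 sin 62.3° = 18.42 m/s.
Height y(t) = 18.42 t − 4.905 t² = 2.85 gives 4.905 t² − 18.42 t + 2.85 = 0.
t = [18.42 ± √(18.42² − 2·9.81·2.85)] / 9.81 = (18.42 ± 16.84) / 9.81, so t = 0.1617 s or t = 3.594 s.
The descending-branch root is 3.594 s.

3.594 s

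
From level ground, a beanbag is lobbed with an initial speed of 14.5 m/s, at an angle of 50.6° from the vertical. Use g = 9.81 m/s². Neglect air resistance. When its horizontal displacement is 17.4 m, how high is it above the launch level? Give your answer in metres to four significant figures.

2.464 m

Horizontal component vₓ = 14.50 sin 50.6° = 11.20 m/s; vertical v_y0 = 14.50 cos 50.6° = 9.204 m/s.
At x = 17.4 m, t = x/vₓ = 17.4/11.20 = 1.553 s.
Height: y = v_y0 t − ½ g t² = 9.204 × 1.553 − 4.905 × 1.553² = 14.29 − 11.83 = 2.464 m.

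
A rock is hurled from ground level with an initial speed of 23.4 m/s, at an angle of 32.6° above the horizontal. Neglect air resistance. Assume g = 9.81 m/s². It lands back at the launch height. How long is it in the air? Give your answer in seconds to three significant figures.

2.57 s

Horizontal component vₓ = 23.40 cos 32.6° = 19.71 m/s; vertical v_y0 = 23.40 sin 32.6° = 12.61 m/s.
Landing at launch height ⇒ T = 2 v_y0 / g = 2 × 12.61 / 9.81 = 2.570 s.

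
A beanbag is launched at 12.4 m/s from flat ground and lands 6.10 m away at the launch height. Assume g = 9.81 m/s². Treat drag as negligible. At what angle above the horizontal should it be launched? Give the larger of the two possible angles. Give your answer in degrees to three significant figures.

Level-ground range R = v₀² sin(2θ)/g ⇒ sin(2θ) = gR/v₀² = 9.81 × 6.10 / 12.4² = 0.3892.
2θ = 22.90° or 180° − 22.90° = 157.1°, so θ = 11.45° or 78.55°.
The larger angle is 78.55°.

78.5°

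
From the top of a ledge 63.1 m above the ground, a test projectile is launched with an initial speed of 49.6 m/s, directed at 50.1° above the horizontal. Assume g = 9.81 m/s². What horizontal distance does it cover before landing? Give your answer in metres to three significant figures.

291 m

vₓ = 49.60 cos 50.1° = 31.82 m/s; v_y0 = 49.60 sin 50.1° = 38.05 m/s.
Vertical motion (up positive, ground at y = 0): 4.905 t² − (38.05) t − 63.1 = 0, so t = (38.05 + √(38.05² + 2·9.81·63.1)) / 9.81 = (38.05 + 51.83) / 9.81 = 9.162 s.
Horizontal distance: R = vₓ t = 31.82 × 9.162 = 291.5 m.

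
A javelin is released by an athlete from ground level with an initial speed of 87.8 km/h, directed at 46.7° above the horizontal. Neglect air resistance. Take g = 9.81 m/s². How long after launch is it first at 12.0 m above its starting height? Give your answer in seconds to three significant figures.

Convert: 87.8 km/h = 87.8/3.6 = 24.39 m/s.
Components: vₓ = 24.39 cos 46.7° = 16.73 m/s, v_y0 = 24.39 sin 46.7° = 17.75 m/s.
Height y(t) = 17.75 t − 4.905 t² = 12.0 gives 4.905 t² − 17.75 t + 12.0 = 0.
t = [17.75 ± √(17.75² − 2·9.81·12.0)] / 9.81 = (17.75 ± 8.922) / 9.81, so t = 0.8998 s or t = 2.719 s.
The first (ascending) time is 0.8998 s.

0.900 s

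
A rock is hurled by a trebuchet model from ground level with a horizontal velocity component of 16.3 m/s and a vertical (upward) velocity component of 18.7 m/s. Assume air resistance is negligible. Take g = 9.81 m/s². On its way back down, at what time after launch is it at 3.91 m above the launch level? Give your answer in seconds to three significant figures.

Set y = v_y0 t − ½ g t² = 3.91: 4.905 t² − 18.70 t + 3.91 = 0.
Quadratic formula: t = (18.70 ± √272.98) / 9.81 = (18.70 ± 16.52) / 9.81 → t = 0.2220 s or 3.590 s.
The descending-branch root is 3.590 s.

3.59 s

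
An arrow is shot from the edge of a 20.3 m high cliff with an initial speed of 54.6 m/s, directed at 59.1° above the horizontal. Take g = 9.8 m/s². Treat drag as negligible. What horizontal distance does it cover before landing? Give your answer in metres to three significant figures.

Resolve: vₓ = 54.60 cos 59.1° = 28.04 m/s and v_y0 = 54.60 sin 59.1° = 46.85 m/s.
Vertical motion (up positive, ground at y = 0): 4.900 t² − (46.85) t − 20.3 = 0, so t = (46.85 + √(46.85² + 2·9.80·20.3)) / 9.80 = (46.85 + 50.92) / 9.80 = 9.977 s.
Horizontal distance: R = vₓ t = 28.04 × 9.977 = 279.7 m.

280 m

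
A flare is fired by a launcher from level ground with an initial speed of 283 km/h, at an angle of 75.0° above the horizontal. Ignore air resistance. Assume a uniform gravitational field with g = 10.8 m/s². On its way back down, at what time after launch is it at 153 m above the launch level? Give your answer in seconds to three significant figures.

11.6 s

Convert: 283 km/h = 283/3.6 = 78.61 m/s.
Horizontal component vₓ = 78.61 cos 75.0° = 20.35 m/s; vertical v_y0 = 78.61 sin 75.0° = 75.93 m/s.
Require v_y0 t − ½ g t² = 153, i.e. 5.400 t² − 75.93 t + 153 = 0.
Quadratic formula: t = (75.93 ± √2460.9) / 10.8 = (75.93 ± 49.61) / 10.8 → t = 2.437 s or 11.62 s.
The descending-branch root is 11.62 s.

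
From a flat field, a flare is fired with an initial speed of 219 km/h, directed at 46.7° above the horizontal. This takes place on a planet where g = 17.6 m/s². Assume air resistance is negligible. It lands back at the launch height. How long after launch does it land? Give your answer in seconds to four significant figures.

5.031 s

Convert: 219 km/h = 219/3.6 = 60.83 m/s.
Components: vₓ = 60.83 cos 46.7° = 41.72 m/s, v_y0 = 60.83 sin 46.7° = 44.27 m/s.
It returns to y = 0 when t = 2 v_y0 / g = 2(44.27)/17.6 = 5.031 s.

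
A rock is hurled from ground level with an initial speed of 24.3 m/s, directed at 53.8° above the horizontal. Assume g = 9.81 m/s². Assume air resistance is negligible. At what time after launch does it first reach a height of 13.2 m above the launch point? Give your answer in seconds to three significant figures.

Resolve: vₓ = 24.30 cos 53.8° = 14.35 m/s and v_y0 = 24.30 sin 53.8° = 19.61 m/s.
Require v_y0 t − ½ g t² = 13.2, i.e. 4.905 t² − 19.61 t + 13.2 = 0.
t = [19.61 ± √(19.61² − 2·9.81·13.2)] / 9.81 = (19.61 ± 11.20) / 9.81, so t = 0.8568 s or t = 3.141 s.
The first (ascending) time is 0.8568 s.

0.857 s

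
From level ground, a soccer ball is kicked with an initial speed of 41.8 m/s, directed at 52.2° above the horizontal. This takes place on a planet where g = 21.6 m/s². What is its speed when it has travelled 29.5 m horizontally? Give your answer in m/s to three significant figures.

26.9 m/s

Horizontal component vₓ = 41.80 cos 52.2° = 25.62 m/s; vertical v_y0 = 41.80 sin 52.2° = 33.03 m/s.
Time to reach x = 29.5 m: t = x/vₓ = 29.5/25.62 = 1.151 s.
Vertical velocity there: v_y = v_y0 − g t = 33.03 − 21.6 × 1.151 = 8.157 m/s.
Speed: √(vₓ² + v_y²) = √(25.62² + 8.157²) = 26.89 m/s.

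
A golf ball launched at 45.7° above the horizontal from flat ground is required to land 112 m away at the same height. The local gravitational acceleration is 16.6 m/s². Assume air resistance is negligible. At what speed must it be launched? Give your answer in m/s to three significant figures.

43.1 m/s

On level ground R = v₀² sin 2θ / g ⇒ v₀ = √(gR / sin 2θ).
v₀ = √(16.6 × 112 / sin 91.40°) = √(1859 / 0.9997) = √1859.8 = 43.12 m/s.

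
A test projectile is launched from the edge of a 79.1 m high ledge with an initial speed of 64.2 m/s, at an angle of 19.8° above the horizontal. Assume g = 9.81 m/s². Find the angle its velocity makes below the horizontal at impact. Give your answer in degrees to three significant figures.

36.7°

Horizontal component vₓ = 64.20 cos 19.8° = 60.40 m/s; vertical v_y0 = 64.20 sin 19.8° = 21.75 m/s.
With up positive and y = 0 at the ground: y(t) = 79.1 + (21.75) t − 4.905 t². Setting y = 0 and taking the positive root: t = [21.75 + √(21.75² + 2·9.81·79.1)] / 9.81 = (21.75 + 45.00) / 9.81 = 6.804 s.
At impact: v_y = v_y0 − g t = −45.00 m/s; vₓ = 60.40 m/s.
Angle below horizontal: arctan(|v_y|/vₓ) = arctan(45.00/60.40) = 36.68°.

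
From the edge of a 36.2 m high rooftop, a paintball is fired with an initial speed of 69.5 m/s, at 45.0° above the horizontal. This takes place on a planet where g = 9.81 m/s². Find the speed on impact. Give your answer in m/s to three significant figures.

vₓ = 69.50 cos 45.0° = 49.14 m/s; v_y0 = 69.50 sin 45.0° = 49.14 m/s.
With up positive and y = 0 at the ground: y(t) = 36.2 + (49.14) t − 4.905 t². Setting y = 0 and taking the positive root: t = [49.14 + √(49.14² + 2·9.81·36.2)] / 9.81 = (49.14 + 55.90) / 9.81 = 10.71 s.
Vertical velocity at impact: v_y = v_y0 − g t = 49.14 − 9.81 × 10.71 = −55.90 m/s.
Speed: |v| = √(vₓ² + v_y²) = √(49.14² + 55.90²) = 74.43 m/s.

74.4 m/s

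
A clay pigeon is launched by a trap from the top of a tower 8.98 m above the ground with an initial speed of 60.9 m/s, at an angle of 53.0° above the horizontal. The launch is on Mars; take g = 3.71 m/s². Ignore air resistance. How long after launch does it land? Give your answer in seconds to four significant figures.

Resolve: vₓ = 60.90 cos 53.0° = 36.65 m/s and v_y0 = 60.90 sin 53.0° = 48.64 m/s.
The projectile lands when y = 8.98 + (48.64) t − ½·3.71·t² = 0. Positive root: t = (48.64 + √(48.64² + 2·3.71·8.98)) / 3.71 = (48.64 + 49.32) / 3.71 = 26.40 s.

26.40 s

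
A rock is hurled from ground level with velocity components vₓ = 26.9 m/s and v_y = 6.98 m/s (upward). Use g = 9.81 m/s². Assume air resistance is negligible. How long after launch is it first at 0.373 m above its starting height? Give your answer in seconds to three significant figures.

0.0556 s

Height y(t) = 6.980 t − 4.905 t² = 0.373 gives 4.905 t² − 6.980 t + 0.373 = 0.
t = [6.980 ± √(6.980² − 2·9.81·0.373)] / 9.81 = (6.980 ± 6.434) / 9.81, so t = 0.05561 s or t = 1.367 s.
The first (ascending) time is 0.05561 s.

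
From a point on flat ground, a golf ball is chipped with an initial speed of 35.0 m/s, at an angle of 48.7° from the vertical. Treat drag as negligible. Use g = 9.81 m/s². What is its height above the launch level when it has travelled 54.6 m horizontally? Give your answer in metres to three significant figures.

26.8 m

Horizontal component vₓ = 35.00 sin 48.7° = 26.29 m/s; vertical v_y0 = 35.00 cos 48.7° = 23.10 m/s.
x = vₓ t ⇒ t = 54.6/26.29 = 2.077 s.
Height: y = v_y0 t − ½ g t² = 23.10 × 2.077 − 4.905 × 2.077² = 47.97 − 21.15 = 26.82 m.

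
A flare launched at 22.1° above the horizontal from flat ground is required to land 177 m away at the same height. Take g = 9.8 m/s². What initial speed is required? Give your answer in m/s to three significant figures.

On level ground R = v₀² sin 2θ / g ⇒ v₀ = √(gR / sin 2θ).
v₀ = √(9.80 × 177 / sin 44.20°) = √(1735 / 0.6972) = √2488.1 = 49.88 m/s.

49.9 m/s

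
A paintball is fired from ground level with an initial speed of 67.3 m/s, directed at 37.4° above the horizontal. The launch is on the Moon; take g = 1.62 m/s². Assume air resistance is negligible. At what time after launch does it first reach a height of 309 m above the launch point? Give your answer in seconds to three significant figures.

9.26 s

Components: vₓ = 67.30 cos 37.4° = 53.46 m/s, v_y0 = 67.30 sin 37.4° = 40.88 m/s.
Height y(t) = 40.88 t − 0.8100 t² = 309 gives 0.8100 t² − 40.88 t + 309 = 0.
t = [40.88 ± √(40.88² − 2·1.62·309)] / 1.62 = (40.88 ± 25.88) / 1.62, so t = 9.258 s or t = 41.21 s.
The first (ascending) time is 9.258 s.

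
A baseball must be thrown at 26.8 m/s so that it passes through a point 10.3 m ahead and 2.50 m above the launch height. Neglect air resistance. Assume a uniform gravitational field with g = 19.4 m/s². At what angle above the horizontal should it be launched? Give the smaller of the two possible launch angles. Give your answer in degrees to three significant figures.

Trajectory: y = x tanθ − g x² (1 + tan²θ)/(2v₀²). With x = 10.3, y = 2.50, v₀ = 26.8, g = 19.4:
1.433 tan²θ − 10.3 tanθ + (3.933) = 0.
tanθ = [10.3 ± √(10.3² − 4 × 1.433 × (3.933))] / (2 × 1.433) = (10.3 ± 9.141) / 2.866, giving tanθ = 0.4046 or 6.784.
θ = 22.03° or 81.62°; the smaller is 22.03°.

22.0°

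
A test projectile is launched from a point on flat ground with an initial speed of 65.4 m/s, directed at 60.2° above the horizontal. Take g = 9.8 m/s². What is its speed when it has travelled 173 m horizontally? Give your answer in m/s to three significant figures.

32.8 m/s

vₓ = 65.40 cos 60.2° = 32.50 m/s; v_y0 = 65.40 sin 60.2° = 56.75 m/s.
x = vₓ t ⇒ t = 173/32.50 = 5.323 s.
Vertical velocity there: v_y = v_y0 − g t = 56.75 − 9.80 × 5.323 = 4.589 m/s.
Speed: √(vₓ² + v_y²) = √(32.50² + 4.589²) = 32.82 m/s.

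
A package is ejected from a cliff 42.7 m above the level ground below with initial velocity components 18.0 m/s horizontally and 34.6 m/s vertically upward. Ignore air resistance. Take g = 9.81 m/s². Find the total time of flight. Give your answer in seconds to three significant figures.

Vertical motion (up positive, ground at y = 0): 4.905 t² − (34.60) t − 42.7 = 0, so t = (34.60 + √(34.60² + 2·9.81·42.7)) / 9.81 = (34.60 + 45.11) / 9.81 = 8.125 s.

8.13 s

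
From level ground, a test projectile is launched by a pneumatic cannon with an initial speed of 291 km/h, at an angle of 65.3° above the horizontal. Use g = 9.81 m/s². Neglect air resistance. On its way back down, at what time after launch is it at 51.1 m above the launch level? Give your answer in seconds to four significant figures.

14.24 s

Convert: 291 km/h = 291/3.6 = 80.83 m/s.
Resolve: vₓ = 80.83 cos 65.3° = 33.78 m/s and v_y0 = 80.83 sin 65.3° = 73.44 m/s.
Height y(t) = 73.44 t − 4.905 t² = 51.1 gives 4.905 t² − 73.44 t + 51.1 = 0.
t = [73.44 ± √(73.44² − 2·9.81·51.1)] / 9.81 = (73.44 ± 66.26) / 9.81, so t = 0.7316 s or t = 14.24 s.
The descending-branch root is 14.24 s.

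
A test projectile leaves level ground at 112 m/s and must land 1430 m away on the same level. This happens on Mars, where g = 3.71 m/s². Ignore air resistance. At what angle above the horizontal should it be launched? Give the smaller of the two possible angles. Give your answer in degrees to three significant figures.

Level-ground range R = v₀² sin(2θ)/g ⇒ sin(2θ) = gR/v₀² = 3.71 × 1430 / 112² = 0.4229.
2θ = 25.02° or 180° − 25.02° = 155.0°, so θ = 12.51° or 77.49°.
The smaller angle is 12.51°.

12.5°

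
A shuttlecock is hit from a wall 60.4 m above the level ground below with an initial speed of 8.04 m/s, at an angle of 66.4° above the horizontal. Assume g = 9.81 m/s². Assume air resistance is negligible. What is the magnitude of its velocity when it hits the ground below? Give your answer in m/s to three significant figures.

vₓ = 8.040 cos 66.4° = 3.219 m/s; v_y0 = 8.040 sin 66.4° = 7.368 m/s.
The projectile lands when y = 60.4 + (7.368) t − ½·9.81·t² = 0. Positive root: t = (7.368 + √(7.368² + 2·9.81·60.4)) / 9.81 = (7.368 + 35.20) / 9.81 = 4.340 s.
Vertical velocity at impact: v_y = v_y0 − g t = 7.368 − 9.81 × 4.340 = −35.20 m/s.
Speed: |v| = √(vₓ² + v_y²) = √(3.219² + 35.20²) = 35.35 m/s.

35.4 m/s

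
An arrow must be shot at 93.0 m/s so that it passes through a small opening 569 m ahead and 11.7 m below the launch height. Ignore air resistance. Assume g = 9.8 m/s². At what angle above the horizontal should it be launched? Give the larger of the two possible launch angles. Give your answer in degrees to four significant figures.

Trajectory: y = x tanθ − g x² (1 + tan²θ)/(2v₀²). With x = 569, y = −11.7, v₀ = 93.0, g = 9.80:
183.4 tan²θ − 569 tanθ + (171.7) = 0.
tanθ = [569 ± √(569² − 4 × 183.4 × (171.7))] / (2 × 183.4) = (569 ± 444.7) / 366.8, giving tanθ = 0.3388 or 2.763.
θ = 18.72° or 70.11°; the larger is 70.11°.

70.11°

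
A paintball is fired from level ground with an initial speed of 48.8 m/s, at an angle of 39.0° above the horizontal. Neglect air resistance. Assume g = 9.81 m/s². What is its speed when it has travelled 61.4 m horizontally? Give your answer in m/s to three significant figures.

vₓ = 48.80 cos 39.0° = 37.92 m/s; v_y0 = 48.80 sin 39.0° = 30.71 m/s.
x = vₓ t ⇒ t = 61.4/37.92 = 1.619 s.
Vertical velocity there: v_y = v_y0 − g t = 30.71 − 9.81 × 1.619 = 14.83 m/s.
Speed: √(vₓ² + v_y²) = √(37.92² + 14.83²) = 40.72 m/s.

40.7 m/s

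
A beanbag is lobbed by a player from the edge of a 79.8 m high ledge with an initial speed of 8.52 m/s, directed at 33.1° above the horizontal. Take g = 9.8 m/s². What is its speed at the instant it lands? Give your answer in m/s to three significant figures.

40.5 m/s

vₓ = 8.520 cos 33.1° = 7.137 m/s; v_y0 = 8.520 sin 33.1° = 4.653 m/s.
Vertical motion (up positive, ground at y = 0): 4.900 t² − (4.653) t − 79.8 = 0, so t = (4.653 + √(4.653² + 2·9.80·79.8)) / 9.80 = (4.653 + 39.82) / 9.80 = 4.538 s.
Vertical velocity at impact: v_y = v_y0 − g t = 4.653 − 9.80 × 4.538 = −39.82 m/s.
Speed: |v| = √(vₓ² + v_y²) = √(7.137² + 39.82²) = 40.46 m/s.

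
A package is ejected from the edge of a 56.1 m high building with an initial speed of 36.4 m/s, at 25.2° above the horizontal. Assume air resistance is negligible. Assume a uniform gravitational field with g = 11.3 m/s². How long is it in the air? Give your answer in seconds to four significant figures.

Horizontal component vₓ = 36.40 cos 25.2° = 32.94 m/s; vertical v_y0 = 36.40 sin 25.2° = 15.50 m/s.
With up positive and y = 0 at the ground: y(t) = 56.1 + (15.50) t − 5.650 t². Setting y = 0 and taking the positive root: t = [15.50 + √(15.50² + 2·11.3·56.1)] / 11.3 = (15.50 + 38.83) / 11.3 = 4.808 s.

4.808 s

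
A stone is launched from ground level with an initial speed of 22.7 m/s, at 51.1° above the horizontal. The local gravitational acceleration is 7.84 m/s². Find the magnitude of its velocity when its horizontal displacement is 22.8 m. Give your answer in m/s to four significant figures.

Components: vₓ = 22.70 cos 51.1° = 14.25 m/s, v_y0 = 22.70 sin 51.1° = 17.67 m/s.
Time to reach x = 22.8 m: t = x/vₓ = 22.8/14.25 = 1.599 s.
Vertical velocity there: v_y = v_y0 − g t = 17.67 − 7.84 × 1.599 = 5.126 m/s.
Speed: √(vₓ² + v_y²) = √(14.25² + 5.126²) = 15.15 m/s.

15.15 m/s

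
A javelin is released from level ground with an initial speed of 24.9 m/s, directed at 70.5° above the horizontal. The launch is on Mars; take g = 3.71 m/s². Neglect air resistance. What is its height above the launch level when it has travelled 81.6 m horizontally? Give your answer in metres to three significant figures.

Resolve: vₓ = 24.90 cos 70.5° = 8.312 m/s and v_y0 = 24.90 sin 70.5° = 23.47 m/s.
x = vₓ t ⇒ t = 81.6/8.312 = 9.817 s.
Height: y = v_y0 t − ½ g t² = 23.47 × 9.817 − 1.855 × 9.817² = 230.4 − 178.8 = 51.64 m.

51.6 m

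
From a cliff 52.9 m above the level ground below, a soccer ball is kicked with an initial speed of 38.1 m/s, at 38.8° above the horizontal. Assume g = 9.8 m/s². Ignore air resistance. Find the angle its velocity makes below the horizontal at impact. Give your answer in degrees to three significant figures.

Horizontal component vₓ = 38.10 cos 38.8° = 29.69 m/s; vertical v_y0 = 38.10 sin 38.8° = 23.87 m/s.
With up positive and y = 0 at the ground: y(t) = 52.9 + (23.87) t − 4.900 t². Setting y = 0 and taking the positive root: t = [23.87 + √(23.87² + 2·9.80·52.9)] / 9.80 = (23.87 + 40.08) / 9.80 = 6.526 s.
At impact: v_y = v_y0 − g t = −40.08 m/s; vₓ = 29.69 m/s.
Angle below horizontal: arctan(|v_y|/vₓ) = arctan(40.08/29.69) = 53.47°.

53.5°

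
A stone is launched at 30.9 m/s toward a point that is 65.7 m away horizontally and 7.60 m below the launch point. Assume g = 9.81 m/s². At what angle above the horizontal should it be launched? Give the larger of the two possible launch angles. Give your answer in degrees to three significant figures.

Trajectory: y = x tanθ − g x² (1 + tan²θ)/(2v₀²). With x = 65.7, y = −7.60, v₀ = 30.9, g = 9.81:
22.17 tan²θ − 65.7 tanθ + (14.57) = 0.
tanθ = [65.7 ± √(65.7² − 4 × 22.17 × (14.57))] / (2 × 22.17) = (65.7 ± 54.99) / 44.35, giving tanθ = 0.2415 or 2.721.
θ = 13.58° or 69.82°; the larger is 69.82°.

69.8°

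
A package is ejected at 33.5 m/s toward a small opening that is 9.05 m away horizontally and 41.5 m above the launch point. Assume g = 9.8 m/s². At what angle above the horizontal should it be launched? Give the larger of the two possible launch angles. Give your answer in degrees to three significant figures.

87.0°

Trajectory: y = x tanθ − g x² (1 + tan²θ)/(2v₀²). With x = 9.05, y = 41.5, v₀ = 33.5, g = 9.80:
0.3576 tan²θ − 9.05 tanθ + (41.86) = 0.
tanθ = [9.05 ± √(9.05² − 4 × 0.3576 × (41.86))] / (2 × 0.3576) = (9.05 ± 4.693) / 0.7152, giving tanθ = 6.091 or 19.22.
θ = 80.68° or 87.02°; the larger is 87.02°.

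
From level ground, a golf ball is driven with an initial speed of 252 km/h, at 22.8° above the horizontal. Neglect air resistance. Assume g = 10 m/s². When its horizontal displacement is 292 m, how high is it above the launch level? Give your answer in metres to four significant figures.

20.37 m

Convert: 252 km/h = 252/3.6 = 70.00 m/s.
Resolve: vₓ = 70.00 cos 22.8° = 64.53 m/s and v_y0 = 70.00 sin 22.8° = 27.13 m/s.
x = vₓ t ⇒ t = 292/64.53 = 4.525 s.
Height: y = v_y0 t − ½ g t² = 27.13 × 4.525 − 5.000 × 4.525² = 122.7 − 102.4 = 20.37 m.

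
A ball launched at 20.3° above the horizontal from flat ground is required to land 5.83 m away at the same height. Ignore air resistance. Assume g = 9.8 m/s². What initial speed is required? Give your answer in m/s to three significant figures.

9.37 m/s

From R = (v₀² / g) sin 2θ: v₀ = √(gR / sin 2θ).
v₀ = √(9.80 × 5.83 / sin 40.60°) = √(57.13 / 0.6508) = √87.794 = 9.370 m/s.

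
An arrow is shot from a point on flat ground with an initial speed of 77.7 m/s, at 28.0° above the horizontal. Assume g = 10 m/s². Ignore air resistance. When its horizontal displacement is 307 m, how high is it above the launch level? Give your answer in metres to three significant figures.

Horizontal component vₓ = 77.70 cos 28.0° = 68.61 m/s; vertical v_y0 = 77.70 sin 28.0° = 36.48 m/s.
At x = 307 m, t = x/vₓ = 307/68.61 = 4.475 s.
Height: y = v_y0 t − ½ g t² = 36.48 × 4.475 − 5.000 × 4.475² = 163.2 − 100.1 = 63.11 m.

63.1 m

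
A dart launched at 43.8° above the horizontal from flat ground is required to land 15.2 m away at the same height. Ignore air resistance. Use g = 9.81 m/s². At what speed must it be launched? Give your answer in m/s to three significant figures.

12.2 m/s

From R = (v₀² / g) sin 2θ: v₀ = √(gR / sin 2θ).
v₀ = √(9.81 × 15.2 / sin 87.60°) = √(149.1 / 0.9991) = √149.24 = 12.22 m/s.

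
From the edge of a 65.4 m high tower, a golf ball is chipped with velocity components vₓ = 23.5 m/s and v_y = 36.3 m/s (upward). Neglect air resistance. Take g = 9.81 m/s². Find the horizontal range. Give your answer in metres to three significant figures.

209 m

With up positive and y = 0 at the ground: y(t) = 65.4 + (36.30) t − 4.905 t². Setting y = 0 and taking the positive root: t = [36.30 + √(36.30² + 2·9.81·65.4)] / 9.81 = (36.30 + 51.00) / 9.81 = 8.899 s.
Horizontal distance: R = vₓ t = 23.50 × 8.899 = 209.1 m.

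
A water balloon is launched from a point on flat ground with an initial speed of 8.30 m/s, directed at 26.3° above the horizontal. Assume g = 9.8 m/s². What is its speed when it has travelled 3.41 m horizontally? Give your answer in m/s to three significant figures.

Horizontal component vₓ = 8.300 cos 26.3° = 7.441 m/s; vertical v_y0 = 8.300 sin 26.3° = 3.677 m/s.
Time to reach x = 3.41 m: t = x/vₓ = 3.41/7.441 = 0.4583 s.
Vertical velocity there: v_y = v_y0 − g t = 3.677 − 9.80 × 0.4583 = −0.8137 m/s.
Speed: √(vₓ² + v_y²) = √(7.441² + 0.8137²) = 7.485 m/s.

7.49 m/s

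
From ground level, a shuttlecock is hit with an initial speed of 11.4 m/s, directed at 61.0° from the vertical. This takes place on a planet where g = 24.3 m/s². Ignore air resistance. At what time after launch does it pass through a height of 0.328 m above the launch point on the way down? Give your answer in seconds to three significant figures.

Horizontal component vₓ = 11.40 sin 61.0° = 9.971 m/s; vertical v_y0 = 11.40 cos 61.0° = 5.527 m/s.
Require v_y0 t − ½ g t² = 0.328, i.e. 12.15 t² − 5.527 t + 0.328 = 0.
Quadratic formula: t = (5.527 ± √14.605) / 24.3 = (5.527 ± 3.822) / 24.3 → t = 0.07017 s or 0.3847 s.
The descending-branch root is 0.3847 s.

0.385 s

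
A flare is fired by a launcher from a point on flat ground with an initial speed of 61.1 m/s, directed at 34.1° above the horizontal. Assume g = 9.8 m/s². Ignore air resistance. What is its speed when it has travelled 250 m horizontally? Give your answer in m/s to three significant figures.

52.5 m/s

Resolve: vₓ = 61.10 cos 34.1° = 50.59 m/s and v_y0 = 61.10 sin 34.1° = 34.26 m/s.
Time to reach x = 250 m: t = x/vₓ = 250/50.59 = 4.941 s.
Vertical velocity there: v_y = v_y0 − g t = 34.26 − 9.80 × 4.941 = −14.17 m/s.
Speed: √(vₓ² + v_y²) = √(50.59² + 14.17²) = 52.54 m/s.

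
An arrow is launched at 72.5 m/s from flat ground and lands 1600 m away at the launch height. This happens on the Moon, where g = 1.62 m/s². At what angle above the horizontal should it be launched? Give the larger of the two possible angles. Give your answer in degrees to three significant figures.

75.2°

Level-ground range R = v₀² sin(2θ)/g ⇒ sin(2θ) = gR/v₀² = 1.62 × 1600 / 72.5² = 0.4931.
2θ = 29.55° or 180° − 29.55° = 150.5°, so θ = 14.77° or 75.23°.
The larger angle is 75.23°.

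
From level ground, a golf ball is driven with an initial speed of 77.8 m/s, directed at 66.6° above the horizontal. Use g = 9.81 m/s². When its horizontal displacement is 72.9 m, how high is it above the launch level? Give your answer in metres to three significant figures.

Horizontal component vₓ = 77.80 cos 66.6° = 30.90 m/s; vertical v_y0 = 77.80 sin 66.6° = 71.40 m/s.
x = vₓ t ⇒ t = 72.9/30.90 = 2.359 s.
Height: y = v_y0 t − ½ g t² = 71.40 × 2.359 − 4.905 × 2.359² = 168.5 − 27.30 = 141.2 m.

141 m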